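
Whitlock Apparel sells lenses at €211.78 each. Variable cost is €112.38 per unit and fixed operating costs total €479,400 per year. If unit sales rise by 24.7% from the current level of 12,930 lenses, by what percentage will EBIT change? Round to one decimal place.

At 12,930 units, contribution = 12,930 × €99.40 = €1,285,242.00.
Subtracting fixed costs: EBIT = €1,285,242.00 − €479,400 = €805,842.00.
DOL = contribution ÷ EBIT = €1,285,242.00 ÷ €805,842.00 = 1.5949.
Operating income changes by 1.5949 × +24.7% = +39.4%.

+39.4%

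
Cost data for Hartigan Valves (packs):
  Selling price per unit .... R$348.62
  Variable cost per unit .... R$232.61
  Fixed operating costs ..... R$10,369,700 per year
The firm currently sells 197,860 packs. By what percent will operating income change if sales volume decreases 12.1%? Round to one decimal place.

-22.1%

At 197,860 units, contribution = 197,860 × R$116.01 = R$22,953,738.60.
EBIT = R$22,953,738.60 − R$10,369,700 = R$12,584,038.60.
So DOL = total CM / EBIT = R$22,953,738.60 / R$12,584,038.60 = 1.8240.
So EBIT moves 1.8240 × (-12.1%) = -22.1%.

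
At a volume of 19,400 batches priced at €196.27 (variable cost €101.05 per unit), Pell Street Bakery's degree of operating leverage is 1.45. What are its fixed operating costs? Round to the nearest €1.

€573,290

At 19,400 units, contribution = 19,400 × €95.22 = €1,847,268.00.
DOL = contribution / EBIT, so EBIT = €1,847,268.00 / 1.45 = €1,273,977.93.
And FC = contribution − EBIT = €1,847,268.00 − €1,273,977.93 = €573,290.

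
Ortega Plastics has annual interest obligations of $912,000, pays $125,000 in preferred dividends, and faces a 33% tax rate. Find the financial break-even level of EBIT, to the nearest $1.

Grossing the preferred dividend up to pre-tax terms: $125,000 / (1 − 0.33) = $186,567.16.
EPS = 0 when EBIT covers interest plus the pre-tax preferred burden: $912,000 + $186,567.16 = $1,098,567.16.

$1,098,567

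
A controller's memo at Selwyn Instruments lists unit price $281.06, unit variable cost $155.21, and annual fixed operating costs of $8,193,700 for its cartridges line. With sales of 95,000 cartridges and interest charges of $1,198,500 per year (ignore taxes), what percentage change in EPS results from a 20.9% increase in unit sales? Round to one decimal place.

Total contribution margin = 95,000 × $125.85 = $11,955,750.00.
Subtracting fixed costs: EBIT = $11,955,750.00 − $8,193,700 = $3,762,050.00.
Interest = $1,198,500.00, so EBIT − I = $2,563,550.00.
Degree of combined leverage = contribution ÷ (EBIT − I) = $11,955,750.00 ÷ $2,563,550.00 = 4.6637.
%ΔEPS = DCL × %ΔSales = 4.6637 × +20.9% = +97.5%.

+97.5%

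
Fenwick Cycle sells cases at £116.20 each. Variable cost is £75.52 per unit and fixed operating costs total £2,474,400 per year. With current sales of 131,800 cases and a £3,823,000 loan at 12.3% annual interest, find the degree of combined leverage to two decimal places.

At 131,800 units, contribution = 131,800 × £40.68 = £5,361,624.00.
EBIT = £5,361,624.00 − £2,474,400 = £2,887,224.00. Interest = £470,229.00, so EBIT − I = £2,416,995.00.
DCL = contribution ÷ (EBIT − I) = £5,361,624.00 ÷ £2,416,995.00 = 2.2183.

2.22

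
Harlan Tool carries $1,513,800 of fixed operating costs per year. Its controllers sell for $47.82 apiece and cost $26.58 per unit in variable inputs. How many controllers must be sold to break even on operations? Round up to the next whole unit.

71,272 controllers

Each unit contributes $47.82 − $26.58 = $21.24.
Units to break even: $1,513,800 ÷ $21.24 = 71,271.19, rounded up to 71,272.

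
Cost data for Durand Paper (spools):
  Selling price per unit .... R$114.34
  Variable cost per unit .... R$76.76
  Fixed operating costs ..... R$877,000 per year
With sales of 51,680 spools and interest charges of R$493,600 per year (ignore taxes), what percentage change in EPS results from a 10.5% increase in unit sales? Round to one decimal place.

Contribution at this volume is 51,680 × R$37.58 = R$1,942,134.40.
Operating income = contribution − fixed costs = R$1,942,134.40 − R$877,000 = R$1,065,134.40.
Interest = R$493,600.00, so EBIT − I = R$571,534.40.
Degree of combined leverage = contribution ÷ (EBIT − I) = R$1,942,134.40 ÷ R$571,534.40 = 3.3981.
EPS therefore changes by 3.3981 × (+10.5%) = +35.7%.

+35.7%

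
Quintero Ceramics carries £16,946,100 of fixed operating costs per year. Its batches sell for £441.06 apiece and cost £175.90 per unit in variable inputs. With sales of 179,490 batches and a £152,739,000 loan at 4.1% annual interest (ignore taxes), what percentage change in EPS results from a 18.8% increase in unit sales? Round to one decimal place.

At 179,490 units, contribution = 179,490 × £265.16 = £47,593,568.40.
Operating income = contribution − fixed costs = £47,593,568.40 − £16,946,100 = £30,647,468.40.
Interest = £6,262,299.00, so EBIT − I = £24,385,169.40.
Degree of combined leverage = contribution ÷ (EBIT − I) = £47,593,568.40 ÷ £24,385,169.40 = 1.9517.
%ΔEPS = DCL × %ΔSales = 1.9517 × +18.8% = +36.7%.

+36.7%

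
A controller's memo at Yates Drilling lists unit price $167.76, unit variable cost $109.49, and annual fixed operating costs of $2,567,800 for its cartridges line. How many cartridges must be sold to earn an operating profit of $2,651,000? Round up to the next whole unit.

Each unit contributes $167.76 − $109.49 = $58.27.
Required volume = (fixed costs + target profit) ÷ CM = ($2,567,800 + $2,651,000) ÷ $58.27 = 89,562.38, so 89,563 cartridges.

89,563 cartridges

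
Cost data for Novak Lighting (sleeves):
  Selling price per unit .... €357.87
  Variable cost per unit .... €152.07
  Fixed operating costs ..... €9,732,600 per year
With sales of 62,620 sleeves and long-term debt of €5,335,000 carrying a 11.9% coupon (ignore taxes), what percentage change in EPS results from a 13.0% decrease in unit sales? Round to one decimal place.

Contribution at this volume is 62,620 × €205.80 = €12,887,196.00.
EBIT = €12,887,196.00 − €9,732,600 = €3,154,596.00.
After interest of €634,865.00, pre-tax earnings = €2,519,731.00.
Degree of combined leverage = contribution ÷ (EBIT − I) = €12,887,196.00 ÷ €2,519,731.00 = 5.1145.
EPS therefore changes by 5.1145 × (-13.0%) = -66.5%.

-66.5%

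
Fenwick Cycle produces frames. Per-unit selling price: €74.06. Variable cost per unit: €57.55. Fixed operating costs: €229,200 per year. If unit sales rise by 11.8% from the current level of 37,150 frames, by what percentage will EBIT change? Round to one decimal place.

Total contribution margin = 37,150 × €16.51 = €613,346.50.
EBIT = €613,346.50 − €229,200 = €384,146.50.
Degree of operating leverage = €613,346.50 / €384,146.50 = 1.5966.
So EBIT moves 1.5966 × (+11.8%) = +18.8%.

+18.8%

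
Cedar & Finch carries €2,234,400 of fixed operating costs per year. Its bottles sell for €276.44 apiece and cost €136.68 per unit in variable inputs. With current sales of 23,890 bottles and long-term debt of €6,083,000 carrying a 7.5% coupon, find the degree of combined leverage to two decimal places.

5.15

At 23,890 units, contribution = 23,890 × €139.76 = €3,338,866.40.
Operating income = contribution − fixed costs = €3,338,866.40 − €2,234,400 = €1,104,466.40. Interest = €456,225.00, so EBIT − I = €648,241.40.
DCL = contribution ÷ (EBIT − I) = €3,338,866.40 ÷ €648,241.40 = 5.1507.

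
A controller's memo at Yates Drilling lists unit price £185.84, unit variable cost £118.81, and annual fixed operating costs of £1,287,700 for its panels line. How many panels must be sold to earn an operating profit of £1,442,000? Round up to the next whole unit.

Unit CM = price − variable cost = £185.84 − £118.81 = £67.03.
Need Q such that Q × £67.03 − £1,287,700 = £1,442,000, i.e. Q = £2,729,700 / £67.03 = 40,723.56 → 40,724.

40,724 panels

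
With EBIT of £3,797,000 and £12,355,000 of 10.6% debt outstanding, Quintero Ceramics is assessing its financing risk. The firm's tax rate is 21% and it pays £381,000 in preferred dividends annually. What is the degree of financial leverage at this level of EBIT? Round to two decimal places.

1.89

Interest = £1,309,630.00.
Preferred dividends grossed up pre-tax: £381,000 / (1 − 0.21) = £482,278.48.
DFL = EBIT ÷ [EBIT − I − D_p/(1−t)] = £3,797,000 ÷ [£3,797,000 − £1,309,630.00 − £482,278.48] = £3,797,000 ÷ £2,005,091.52 = 1.8937.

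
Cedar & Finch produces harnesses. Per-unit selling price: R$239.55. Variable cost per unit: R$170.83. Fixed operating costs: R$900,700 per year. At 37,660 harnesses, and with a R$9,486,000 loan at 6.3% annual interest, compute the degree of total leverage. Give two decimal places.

Total contribution margin = 37,660 × R$68.72 = R$2,587,995.20.
Subtracting fixed costs: EBIT = R$2,587,995.20 − R$900,700 = R$1,687,295.20. Interest = R$597,618.00, so EBIT − I = R$1,089,677.20.
Degree of total leverage = total CM / (EBIT − interest) = R$2,587,995.20 / R$1,089,677.20 = 2.3750.

2.38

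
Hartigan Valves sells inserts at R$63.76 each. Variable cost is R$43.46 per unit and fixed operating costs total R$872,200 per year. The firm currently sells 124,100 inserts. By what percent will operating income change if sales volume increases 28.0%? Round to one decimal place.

+42.8%

Total contribution margin = 124,100 × R$20.30 = R$2,519,230.00.
Subtracting fixed costs: EBIT = R$2,519,230.00 − R$872,200 = R$1,647,030.00.
Degree of operating leverage = R$2,519,230.00 / R$1,647,030.00 = 1.5296.
%ΔEBIT = DOL × %ΔSales = 1.5296 × +28.0% = +42.8%.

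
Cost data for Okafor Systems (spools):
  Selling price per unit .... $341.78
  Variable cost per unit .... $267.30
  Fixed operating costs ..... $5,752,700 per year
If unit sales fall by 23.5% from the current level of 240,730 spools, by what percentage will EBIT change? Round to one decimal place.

-34.6%

Contribution at this volume is 240,730 × $74.48 = $17,929,570.40.
Operating income = contribution − fixed costs = $17,929,570.40 − $5,752,700 = $12,176,870.40.
Degree of operating leverage = $17,929,570.40 / $12,176,870.40 = 1.4724.
%ΔEBIT = DOL × %ΔSales = 1.4724 × -23.5% = -34.6%.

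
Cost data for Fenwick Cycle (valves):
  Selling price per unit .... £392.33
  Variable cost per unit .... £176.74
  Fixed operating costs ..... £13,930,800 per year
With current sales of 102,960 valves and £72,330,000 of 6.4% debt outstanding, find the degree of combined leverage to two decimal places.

At 102,960 units, contribution = 102,960 × £215.59 = £22,197,146.40.
Operating income = contribution − fixed costs = £22,197,146.40 − £13,930,800 = £8,266,346.40. Interest = £4,629,120.00.
DOL = £22,197,146.40 ÷ £8,266,346.40 = 2.6852; DFL = £8,266,346.40 ÷ £3,637,226.40 = 2.2727.
Combined leverage = 2.6852 × 2.2727 = 6.1027.

6.10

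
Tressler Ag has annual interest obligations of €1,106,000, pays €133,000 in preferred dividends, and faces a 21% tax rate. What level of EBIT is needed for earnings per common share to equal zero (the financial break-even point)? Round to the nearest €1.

Grossing the preferred dividend up to pre-tax terms: €133,000 / (1 − 0.21) = €168,354.43.
EPS = 0 when EBIT covers interest plus the pre-tax preferred burden: €1,106,000 + €168,354.43 = €1,274,354.43.

€1,274,354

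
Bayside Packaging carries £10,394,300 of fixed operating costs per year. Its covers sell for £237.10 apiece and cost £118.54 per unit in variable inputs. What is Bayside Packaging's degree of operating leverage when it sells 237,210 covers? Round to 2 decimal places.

At 237,210 units, contribution = 237,210 × £118.56 = £28,123,617.60.
EBIT = £28,123,617.60 − £10,394,300 = £17,729,317.60.
DOL = contribution ÷ EBIT = £28,123,617.60 ÷ £17,729,317.60 = 1.5863.

1.59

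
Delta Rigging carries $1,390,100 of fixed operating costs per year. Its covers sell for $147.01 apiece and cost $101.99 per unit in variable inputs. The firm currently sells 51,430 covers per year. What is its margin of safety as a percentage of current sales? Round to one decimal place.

Unit CM = price − variable cost = $147.01 − $101.99 = $45.02. Break-even units = $1,390,100 ÷ $45.02 = 30,877.39; break-even revenue = 30,877.39 × $147.01 = $4,539,284.78.
Actual sales revenue = 51,430 × $147.01 = $7,560,724.30.
Margin of safety = ($7,560,724.30 − $4,539,284.78) ÷ $7,560,724.30 = 40.0%.

40.0%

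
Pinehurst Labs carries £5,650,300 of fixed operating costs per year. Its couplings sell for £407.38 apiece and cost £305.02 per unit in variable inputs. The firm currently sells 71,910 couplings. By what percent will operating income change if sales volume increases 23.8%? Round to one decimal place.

Total contribution margin = 71,910 × £102.36 = £7,360,707.60.
Operating income = contribution − fixed costs = £7,360,707.60 − £5,650,300 = £1,710,407.60.
So DOL = total CM / EBIT = £7,360,707.60 / £1,710,407.60 = 4.3035.
So EBIT moves 4.3035 × (+23.8%) = +102.4%.

+102.4%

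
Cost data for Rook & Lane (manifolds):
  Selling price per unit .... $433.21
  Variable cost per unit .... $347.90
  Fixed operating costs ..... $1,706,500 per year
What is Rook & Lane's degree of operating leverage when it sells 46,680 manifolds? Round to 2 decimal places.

At 46,680 units, contribution = 46,680 × $85.31 = $3,982,270.80.
EBIT = $3,982,270.80 − $1,706,500 = $2,275,770.80.
So DOL = total CM / EBIT = $3,982,270.80 / $2,275,770.80 = 1.7499.

1.75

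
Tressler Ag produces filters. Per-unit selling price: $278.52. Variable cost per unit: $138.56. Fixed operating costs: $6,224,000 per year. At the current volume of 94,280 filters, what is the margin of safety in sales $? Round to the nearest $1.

$13,873,123

Contribution margin per unit = $278.52 − $138.56 = $139.96. Break-even units = $6,224,000 ÷ $139.96 = 44,469.85; break-even revenue = 44,469.85 × $278.52 = $12,385,742.21.
Current sales = 94,280 × $278.52 = $26,258,865.60.
Margin of safety = $26,258,865.60 − $12,385,742.21 = $13,873,123.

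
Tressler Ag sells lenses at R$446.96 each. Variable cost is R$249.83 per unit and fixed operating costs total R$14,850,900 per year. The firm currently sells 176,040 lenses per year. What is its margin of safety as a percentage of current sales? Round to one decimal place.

Each unit contributes R$446.96 − R$249.83 = R$197.13. Break-even units = R$14,850,900 ÷ R$197.13 = 75,335.57; break-even revenue = 75,335.57 × R$446.96 = R$33,671,984.29.
Current sales = 176,040 × R$446.96 = R$78,682,838.40.
Margin of safety = (R$78,682,838.40 − R$33,671,984.29) ÷ R$78,682,838.40 = 57.2%.

57.2%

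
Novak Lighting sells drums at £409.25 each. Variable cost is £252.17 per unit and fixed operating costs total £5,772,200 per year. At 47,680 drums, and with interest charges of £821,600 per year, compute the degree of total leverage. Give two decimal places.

8.36

Total contribution margin = 47,680 × £157.08 = £7,489,574.40.
Operating income = contribution − fixed costs = £7,489,574.40 − £5,772,200 = £1,717,374.40. Interest = £821,600.00.
DOL = £7,489,574.40 ÷ £1,717,374.40 = 4.3611; DFL = £1,717,374.40 ÷ £895,774.40 = 1.9172.
DCL = DOL × DFL = 4.3611 × 1.9172 = 8.3611.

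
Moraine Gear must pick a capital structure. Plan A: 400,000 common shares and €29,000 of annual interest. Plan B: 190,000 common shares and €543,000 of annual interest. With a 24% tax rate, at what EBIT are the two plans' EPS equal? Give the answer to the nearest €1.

€1,008,048

Set EPS_A = EPS_B: (EBIT − €29,000)(1 − 0.24) ÷ 400,000 = (EBIT − €543,000)(1 − 0.24) ÷ 190,000.
Cancelling (1 − t) and cross-multiplying: 190,000·(EBIT − 29,000) = 400,000·(EBIT − 543,000).
Solving, EBIT = (543,000·400,000 − 29,000·190,000) / (400,000 − 190,000) = 211,690,000,000 / 210,000 = 1,008,047.62.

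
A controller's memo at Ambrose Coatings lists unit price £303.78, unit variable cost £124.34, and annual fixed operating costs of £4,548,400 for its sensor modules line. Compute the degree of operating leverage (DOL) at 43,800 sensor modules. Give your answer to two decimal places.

2.37

At 43,800 units, contribution = 43,800 × £179.44 = £7,859,472.00.
Subtracting fixed costs: EBIT = £7,859,472.00 − £4,548,400 = £3,311,072.00.
Degree of operating leverage = £7,859,472.00 / £3,311,072.00 = 2.3737.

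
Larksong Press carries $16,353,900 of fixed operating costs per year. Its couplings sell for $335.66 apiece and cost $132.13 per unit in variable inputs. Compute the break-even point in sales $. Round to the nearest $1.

$26,970,717

Contribution margin per unit = $335.66 − $132.13 = $203.53, a CM ratio of $203.53 ÷ $335.66 = 0.6064.
Break-even sales = FC ÷ CM ratio = $16,353,900 × $335.66 / $203.53 = $26,970,717.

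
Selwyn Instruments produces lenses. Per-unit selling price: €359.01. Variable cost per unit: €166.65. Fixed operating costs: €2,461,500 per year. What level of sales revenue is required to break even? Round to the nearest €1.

Contribution margin per unit = €359.01 − €166.65 = €192.36, a CM ratio of €192.36 ÷ €359.01 = 0.5358.
Break-even revenue = fixed costs × price ÷ CM = €2,461,500 × €359.01 ÷ €192.36 = €4,594,007.

€4,594,007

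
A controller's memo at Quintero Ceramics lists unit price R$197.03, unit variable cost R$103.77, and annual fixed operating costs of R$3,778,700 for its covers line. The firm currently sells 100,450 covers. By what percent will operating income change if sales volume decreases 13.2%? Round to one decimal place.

Contribution at this volume is 100,450 × R$93.26 = R$9,367,967.00.
Subtracting fixed costs: EBIT = R$9,367,967.00 − R$3,778,700 = R$5,589,267.00.
So DOL = total CM / EBIT = R$9,367,967.00 / R$5,589,267.00 = 1.6761.
Operating income changes by 1.6761 × -13.2% = -22.1%.

-22.1%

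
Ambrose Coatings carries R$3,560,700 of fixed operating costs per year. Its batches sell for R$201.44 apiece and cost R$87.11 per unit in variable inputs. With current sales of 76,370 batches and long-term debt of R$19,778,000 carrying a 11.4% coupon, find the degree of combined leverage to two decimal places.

2.99

At 76,370 units, contribution = 76,370 × R$114.33 = R$8,731,382.10.
Subtracting fixed costs: EBIT = R$8,731,382.10 − R$3,560,700 = R$5,170,682.10. Interest = R$2,254,692.00, so EBIT − I = R$2,915,990.10.
Degree of total leverage = total CM / (EBIT − interest) = R$8,731,382.10 / R$2,915,990.10 = 2.9943.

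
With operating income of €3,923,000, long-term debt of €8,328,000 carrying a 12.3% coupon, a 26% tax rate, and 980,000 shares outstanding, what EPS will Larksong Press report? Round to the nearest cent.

Interest = €1,024,344.00, so EBT = €3,923,000 − €1,024,344.00 = €2,898,656.00.
After tax at 26%: net income = €2,898,656.00 × 0.74 = €2,145,005.44.
Per share: €2,145,005.44 / 980,000 shares = €2.19.

€2.19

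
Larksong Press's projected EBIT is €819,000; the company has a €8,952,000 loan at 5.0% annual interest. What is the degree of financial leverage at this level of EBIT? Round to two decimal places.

2.21

Interest = €447,600.00.
DFL = EBIT ÷ (EBIT − I) = €819,000 ÷ (€819,000 − €447,600.00) = €819,000 ÷ €371,400.00 = 2.2052.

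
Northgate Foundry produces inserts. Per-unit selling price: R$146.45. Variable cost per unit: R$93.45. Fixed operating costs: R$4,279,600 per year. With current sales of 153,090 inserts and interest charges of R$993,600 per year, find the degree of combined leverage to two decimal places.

At 153,090 units, contribution = 153,090 × R$53.00 = R$8,113,770.00.
Operating income = contribution − fixed costs = R$8,113,770.00 − R$4,279,600 = R$3,834,170.00. Interest = R$993,600.00, so EBIT − I = R$2,840,570.00.
Degree of total leverage = total CM / (EBIT − interest) = R$8,113,770.00 / R$2,840,570.00 = 2.8564.

2.86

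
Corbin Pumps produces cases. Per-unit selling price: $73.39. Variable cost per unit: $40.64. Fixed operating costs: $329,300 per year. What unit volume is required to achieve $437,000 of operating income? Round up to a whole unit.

Unit CM = price − variable cost = $73.39 − $40.64 = $32.75.
Need Q such that Q × $32.75 − $329,300 = $437,000, i.e. Q = $766,300 / $32.75 = 23,398.47 → 23,399.

23,399 cases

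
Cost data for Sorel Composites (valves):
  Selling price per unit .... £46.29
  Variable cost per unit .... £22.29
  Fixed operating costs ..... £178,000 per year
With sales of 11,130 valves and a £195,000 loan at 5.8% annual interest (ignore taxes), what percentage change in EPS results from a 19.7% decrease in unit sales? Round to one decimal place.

At 11,130 units, contribution = 11,130 × £24.00 = £267,120.00.
EBIT = £267,120.00 − £178,000 = £89,120.00.
After interest of £11,310.00, pre-tax earnings = £77,810.00.
Degree of combined leverage = contribution ÷ (EBIT − I) = £267,120.00 ÷ £77,810.00 = 3.4330.
EPS therefore changes by 3.4330 × (-19.7%) = -67.6%.

-67.6%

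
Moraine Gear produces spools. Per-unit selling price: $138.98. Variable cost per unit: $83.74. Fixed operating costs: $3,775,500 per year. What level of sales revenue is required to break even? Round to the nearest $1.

$9,498,896

CM per unit = $138.98 − $83.74 = $55.24; CM ratio = $55.24 / $138.98 = 0.3975.
Break-even revenue = fixed costs × price ÷ CM = $3,775,500 × $138.98 ÷ $55.24 = $9,498,896.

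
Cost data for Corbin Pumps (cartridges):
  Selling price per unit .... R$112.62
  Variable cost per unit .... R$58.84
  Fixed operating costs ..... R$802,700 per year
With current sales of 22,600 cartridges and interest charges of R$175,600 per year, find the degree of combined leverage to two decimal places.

Total contribution margin = 22,600 × R$53.78 = R$1,215,428.00.
EBIT = R$1,215,428.00 − R$802,700 = R$412,728.00. Interest = R$175,600.00.
DOL = R$1,215,428.00 ÷ R$412,728.00 = 2.9449; DFL = R$412,728.00 ÷ R$237,128.00 = 1.7405.
Combined leverage = 2.9449 × 1.7405 = 5.1256.

5.13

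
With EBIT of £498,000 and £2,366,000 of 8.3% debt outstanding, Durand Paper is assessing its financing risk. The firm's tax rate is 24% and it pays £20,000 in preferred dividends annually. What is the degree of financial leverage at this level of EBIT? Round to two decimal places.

1.81

Interest = £196,378.00.
Pre-tax preferred-dividend burden = £20,000 ÷ (1 − 0.24) = £26,315.79.
DFL = EBIT ÷ [EBIT − I − D_p/(1−t)] = £498,000 ÷ [£498,000 − £196,378.00 − £26,315.79] = £498,000 ÷ £275,306.21 = 1.8089.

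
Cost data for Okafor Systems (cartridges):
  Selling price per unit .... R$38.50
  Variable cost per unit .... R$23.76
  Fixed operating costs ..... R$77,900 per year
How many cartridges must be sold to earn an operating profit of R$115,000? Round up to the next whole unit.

Each unit contributes R$38.50 − R$23.76 = R$14.74.
Need Q such that Q × R$14.74 − R$77,900 = R$115,000, i.e. Q = R$192,900 / R$14.74 = 13,086.84 → 13,087.

13,087 cartridges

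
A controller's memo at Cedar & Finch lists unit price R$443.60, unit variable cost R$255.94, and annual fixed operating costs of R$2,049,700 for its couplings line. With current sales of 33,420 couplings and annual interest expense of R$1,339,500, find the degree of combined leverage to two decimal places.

At 33,420 units, contribution = 33,420 × R$187.66 = R$6,271,597.20.
Operating income = contribution − fixed costs = R$6,271,597.20 − R$2,049,700 = R$4,221,897.20. Interest = R$1,339,500.00, so EBIT − I = R$2,882,397.20.
DCL = contribution ÷ (EBIT − I) = R$6,271,597.20 ÷ R$2,882,397.20 = 2.1758.

2.18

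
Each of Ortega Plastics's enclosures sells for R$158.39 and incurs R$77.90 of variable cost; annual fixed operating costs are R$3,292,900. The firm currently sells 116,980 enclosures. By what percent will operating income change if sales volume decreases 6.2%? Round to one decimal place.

Contribution at this volume is 116,980 × R$80.49 = R$9,415,720.20.
EBIT = R$9,415,720.20 − R$3,292,900 = R$6,122,820.20.
DOL = contribution ÷ EBIT = R$9,415,720.20 ÷ R$6,122,820.20 = 1.5378.
Operating income changes by 1.5378 × -6.2% = -9.5%.

-9.5%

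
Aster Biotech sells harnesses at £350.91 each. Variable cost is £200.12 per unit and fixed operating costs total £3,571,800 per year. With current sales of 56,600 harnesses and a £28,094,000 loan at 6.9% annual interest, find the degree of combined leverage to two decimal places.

2.82

Total contribution margin = 56,600 × £150.79 = £8,534,714.00.
EBIT = £8,534,714.00 − £3,571,800 = £4,962,914.00. Interest = £1,938,486.00, so EBIT − I = £3,024,428.00.
Degree of total leverage = total CM / (EBIT − interest) = £8,534,714.00 / £3,024,428.00 = 2.8219.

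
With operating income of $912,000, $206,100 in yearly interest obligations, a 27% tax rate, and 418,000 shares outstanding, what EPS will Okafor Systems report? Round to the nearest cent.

$1.23

Interest = $206,100.00, so EBT = $912,000 − $206,100.00 = $705,900.00.
After tax at 27%: net income = $705,900.00 × 0.73 = $515,307.00.
EPS = $515,307.00 ÷ 418,000 = $1.23.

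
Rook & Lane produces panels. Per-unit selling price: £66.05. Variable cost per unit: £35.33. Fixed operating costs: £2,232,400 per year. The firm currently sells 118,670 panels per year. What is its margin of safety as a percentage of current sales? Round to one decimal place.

Contribution margin per unit = £66.05 − £35.33 = £30.72. Break-even units = £2,232,400 ÷ £30.72 = 72,669.27; break-even revenue = 72,669.27 × £66.05 = £4,799,805.34.
Actual sales revenue = 118,670 × £66.05 = £7,838,153.50.
Margin of safety = (£7,838,153.50 − £4,799,805.34) ÷ £7,838,153.50 = 38.8%.

38.8%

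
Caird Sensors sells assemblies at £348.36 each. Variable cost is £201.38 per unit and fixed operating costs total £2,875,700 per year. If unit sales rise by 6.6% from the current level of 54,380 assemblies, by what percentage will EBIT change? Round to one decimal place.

At 54,380 units, contribution = 54,380 × £146.98 = £7,992,772.40.
Operating income = contribution − fixed costs = £7,992,772.40 − £2,875,700 = £5,117,072.40.
Degree of operating leverage = £7,992,772.40 / £5,117,072.40 = 1.5620.
%ΔEBIT = DOL × %ΔSales = 1.5620 × +6.6% = +10.3%.

+10.3%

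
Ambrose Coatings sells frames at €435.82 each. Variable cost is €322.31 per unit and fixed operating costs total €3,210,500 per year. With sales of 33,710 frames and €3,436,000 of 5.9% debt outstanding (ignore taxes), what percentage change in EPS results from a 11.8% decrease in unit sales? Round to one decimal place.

-109.3%

At 33,710 units, contribution = 33,710 × €113.51 = €3,826,422.10.
EBIT = €3,826,422.10 − €3,210,500 = €615,922.10.
After interest of €202,724.00, pre-tax earnings = €413,198.10.
DCL = total CM / (EBIT − I) = €3,826,422.10 / €413,198.10 = 9.2605.
%ΔEPS = DCL × %ΔSales = 9.2605 × -11.8% = -109.3%.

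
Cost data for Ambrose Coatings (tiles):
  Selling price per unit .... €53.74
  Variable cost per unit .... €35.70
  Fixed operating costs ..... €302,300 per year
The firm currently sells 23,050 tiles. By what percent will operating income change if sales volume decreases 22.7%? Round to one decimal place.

Contribution at this volume is 23,050 × €18.04 = €415,822.00.
EBIT = €415,822.00 − €302,300 = €113,522.00.
So DOL = total CM / EBIT = €415,822.00 / €113,522.00 = 3.6629.
So EBIT moves 3.6629 × (-22.7%) = -83.1%.

-83.1%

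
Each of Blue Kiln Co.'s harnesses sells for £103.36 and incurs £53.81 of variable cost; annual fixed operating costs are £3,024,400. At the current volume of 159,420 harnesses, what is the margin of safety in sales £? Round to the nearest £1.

Each unit contributes £103.36 − £53.81 = £49.55. Break-even units = £3,024,400 ÷ £49.55 = 61,037.34; break-even revenue = 61,037.34 × £103.36 = £6,308,819.05.
Actual sales revenue = 159,420 × £103.36 = £16,477,651.20.
Margin of safety = £16,477,651.20 − £6,308,819.05 = £10,168,832.

£10,168,832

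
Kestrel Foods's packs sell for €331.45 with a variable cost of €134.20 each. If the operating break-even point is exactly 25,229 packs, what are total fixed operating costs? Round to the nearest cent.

Each unit contributes €331.45 − €134.20 = €197.25.
Since BE = FC / CM, FC = 25,229 × €197.25 = €4,976,420.25.

€4,976,420.25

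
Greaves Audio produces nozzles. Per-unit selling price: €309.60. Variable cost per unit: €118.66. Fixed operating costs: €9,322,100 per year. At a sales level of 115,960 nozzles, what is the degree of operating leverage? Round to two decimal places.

At 115,960 units, contribution = 115,960 × €190.94 = €22,141,402.40.
Operating income = contribution − fixed costs = €22,141,402.40 − €9,322,100 = €12,819,302.40.
Degree of operating leverage = €22,141,402.40 / €12,819,302.40 = 1.7272.

1.73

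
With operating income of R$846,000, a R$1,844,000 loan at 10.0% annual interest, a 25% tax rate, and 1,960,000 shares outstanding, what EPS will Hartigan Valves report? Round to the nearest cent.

Pre-tax income = R$846,000 − R$184,400.00 = R$661,600.00.
After tax at 25%: net income = R$661,600.00 × 0.75 = R$496,200.00.
Per share: R$496,200.00 / 1,960,000 shares = R$0.25.

R$0.25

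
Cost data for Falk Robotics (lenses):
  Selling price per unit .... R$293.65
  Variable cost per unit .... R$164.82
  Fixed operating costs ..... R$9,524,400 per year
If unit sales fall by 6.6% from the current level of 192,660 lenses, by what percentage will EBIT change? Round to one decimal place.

Total contribution margin = 192,660 × R$128.83 = R$24,820,387.80.
Operating income = contribution − fixed costs = R$24,820,387.80 − R$9,524,400 = R$15,295,987.80.
So DOL = total CM / EBIT = R$24,820,387.80 / R$15,295,987.80 = 1.6227.
So EBIT moves 1.6227 × (-6.6%) = -10.7%.

-10.7%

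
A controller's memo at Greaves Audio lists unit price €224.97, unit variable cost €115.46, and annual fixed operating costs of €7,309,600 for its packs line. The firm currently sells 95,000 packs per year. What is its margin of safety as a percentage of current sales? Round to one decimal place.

29.7%

Each unit contributes €224.97 − €115.46 = €109.51. Break-even units = €7,309,600 ÷ €109.51 = 66,748.24; break-even revenue = 66,748.24 × €224.97 = €15,016,352.04.
Current sales = 95,000 × €224.97 = €21,372,150.00.
Margin of safety = (€21,372,150.00 − €15,016,352.04) ÷ €21,372,150.00 = 29.7%.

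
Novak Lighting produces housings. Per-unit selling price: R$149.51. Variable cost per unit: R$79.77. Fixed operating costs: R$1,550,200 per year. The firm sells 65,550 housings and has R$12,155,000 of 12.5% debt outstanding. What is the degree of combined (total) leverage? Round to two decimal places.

At 65,550 units, contribution = 65,550 × R$69.74 = R$4,571,457.00.
Subtracting fixed costs: EBIT = R$4,571,457.00 − R$1,550,200 = R$3,021,257.00. Interest = R$1,519,375.00.
DOL = R$4,571,457.00 ÷ R$3,021,257.00 = 1.5131; DFL = R$3,021,257.00 ÷ R$1,501,882.00 = 2.0116.
Combined leverage = 1.5131 × 2.0116 = 3.0438.

3.04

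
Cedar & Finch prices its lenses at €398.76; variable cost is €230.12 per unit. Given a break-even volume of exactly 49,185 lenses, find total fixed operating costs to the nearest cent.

Contribution margin per unit = €398.76 − €230.12 = €168.64.
Fixed costs = break-even units × CM = 49,185 × €168.64 = €8,294,558.40.

€8,294,558.40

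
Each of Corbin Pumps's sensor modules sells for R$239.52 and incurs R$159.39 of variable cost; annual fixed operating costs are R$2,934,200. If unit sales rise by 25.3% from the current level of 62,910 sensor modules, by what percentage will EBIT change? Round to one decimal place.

Contribution at this volume is 62,910 × R$80.13 = R$5,040,978.30.
Operating income = contribution − fixed costs = R$5,040,978.30 − R$2,934,200 = R$2,106,778.30.
So DOL = total CM / EBIT = R$5,040,978.30 / R$2,106,778.30 = 2.3927.
Operating income changes by 2.3927 × +25.3% = +60.5%.

+60.5%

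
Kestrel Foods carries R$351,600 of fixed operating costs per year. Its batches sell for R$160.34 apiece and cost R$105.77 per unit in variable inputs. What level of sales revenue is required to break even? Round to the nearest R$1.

R$1,033,087

Contribution margin per unit = R$160.34 − R$105.77 = R$54.57, a CM ratio of R$54.57 ÷ R$160.34 = 0.3403.
Break-even sales = FC ÷ CM ratio = R$351,600 × R$160.34 / R$54.57 = R$1,033,087.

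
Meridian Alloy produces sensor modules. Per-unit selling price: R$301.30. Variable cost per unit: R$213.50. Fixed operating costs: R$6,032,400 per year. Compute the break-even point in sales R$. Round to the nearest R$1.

Contribution margin per unit = R$301.30 − R$213.50 = R$87.80, a CM ratio of R$87.80 ÷ R$301.30 = 0.2914.
Break-even sales = FC ÷ CM ratio = R$6,032,400 × R$301.30 / R$87.80 = R$20,701,163.

R$20,701,163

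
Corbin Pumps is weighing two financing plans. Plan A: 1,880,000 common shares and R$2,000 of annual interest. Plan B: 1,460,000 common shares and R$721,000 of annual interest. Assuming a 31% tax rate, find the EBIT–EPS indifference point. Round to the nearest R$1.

R$3,220,381

Set EPS_A = EPS_B: (EBIT − R$2,000)(1 − 0.31) ÷ 1,880,000 = (EBIT − R$721,000)(1 − 0.31) ÷ 1,460,000.
Cancelling (1 − t) and cross-multiplying: 1,460,000·(EBIT − 2,000) = 1,880,000·(EBIT − 721,000).
EBIT × (1,880,000 − 1,460,000) = 721,000 × 1,880,000 − 2,000 × 1,460,000 = 1,352,560,000,000, so EBIT = 1,352,560,000,000 ÷ 420,000 = 3,220,380.95.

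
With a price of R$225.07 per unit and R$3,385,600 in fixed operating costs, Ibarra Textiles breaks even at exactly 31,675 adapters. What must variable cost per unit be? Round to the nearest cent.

R$118.18

At break-even, FC = Q × (P − VC), so P − VC = R$3,385,600 ÷ 31,675 = R$106.8856.
Variable cost per unit = R$225.07 − R$106.8856 = R$118.18.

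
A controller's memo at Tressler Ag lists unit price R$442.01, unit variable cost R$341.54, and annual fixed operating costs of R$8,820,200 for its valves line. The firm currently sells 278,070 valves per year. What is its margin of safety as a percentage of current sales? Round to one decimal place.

Unit CM = price − variable cost = R$442.01 − R$341.54 = R$100.47. Break-even units = R$8,820,200 ÷ R$100.47 = 87,789.39; break-even revenue = 87,789.39 × R$442.01 = R$38,803,788.22.
Actual sales revenue = 278,070 × R$442.01 = R$122,909,720.70.
Margin of safety = (R$122,909,720.70 − R$38,803,788.22) ÷ R$122,909,720.70 = 68.4%.

68.4%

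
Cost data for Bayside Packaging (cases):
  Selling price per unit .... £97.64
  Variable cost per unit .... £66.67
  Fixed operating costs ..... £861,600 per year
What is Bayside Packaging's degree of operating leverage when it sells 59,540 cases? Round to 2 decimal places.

1.88

Total contribution margin = 59,540 × £30.97 = £1,843,953.80.
Subtracting fixed costs: EBIT = £1,843,953.80 − £861,600 = £982,353.80.
So DOL = total CM / EBIT = £1,843,953.80 / £982,353.80 = 1.8771.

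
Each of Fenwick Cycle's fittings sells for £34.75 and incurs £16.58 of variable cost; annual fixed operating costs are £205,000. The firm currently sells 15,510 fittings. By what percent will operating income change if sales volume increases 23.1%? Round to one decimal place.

+84.7%

Total contribution margin = 15,510 × £18.17 = £281,816.70.
EBIT = £281,816.70 − £205,000 = £76,816.70.
Degree of operating leverage = £281,816.70 / £76,816.70 = 3.6687.
%ΔEBIT = DOL × %ΔSales = 3.6687 × +23.1% = +84.7%.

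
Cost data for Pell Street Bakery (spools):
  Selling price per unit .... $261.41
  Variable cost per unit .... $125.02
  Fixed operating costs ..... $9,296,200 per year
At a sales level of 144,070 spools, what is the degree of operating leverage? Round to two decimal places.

Total contribution margin = 144,070 × $136.39 = $19,649,707.30.
Subtracting fixed costs: EBIT = $19,649,707.30 − $9,296,200 = $10,353,507.30.
DOL = contribution ÷ EBIT = $19,649,707.30 ÷ $10,353,507.30 = 1.8979.

1.90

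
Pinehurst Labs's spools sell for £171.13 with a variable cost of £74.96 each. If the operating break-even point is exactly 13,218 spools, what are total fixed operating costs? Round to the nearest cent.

£1,271,175.06

Contribution margin per unit = £171.13 − £74.96 = £96.17.
Since BE = FC / CM, FC = 13,218 × £96.17 = £1,271,175.06.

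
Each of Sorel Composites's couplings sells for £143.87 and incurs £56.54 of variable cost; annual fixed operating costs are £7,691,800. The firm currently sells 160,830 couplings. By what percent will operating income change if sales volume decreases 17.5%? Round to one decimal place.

-38.7%

Total contribution margin = 160,830 × £87.33 = £14,045,283.90.
EBIT = £14,045,283.90 − £7,691,800 = £6,353,483.90.
Degree of operating leverage = £14,045,283.90 / £6,353,483.90 = 2.2106.
So EBIT moves 2.2106 × (-17.5%) = -38.7%.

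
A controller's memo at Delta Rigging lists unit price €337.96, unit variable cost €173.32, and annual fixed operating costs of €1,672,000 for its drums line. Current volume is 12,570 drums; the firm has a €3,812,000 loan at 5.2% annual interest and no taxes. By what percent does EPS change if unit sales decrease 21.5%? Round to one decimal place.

-223.3%

Contribution at this volume is 12,570 × €164.64 = €2,069,524.80.
EBIT = €2,069,524.80 − €1,672,000 = €397,524.80.
Interest = €198,224.00, so EBIT − I = €199,300.80.
DCL = total CM / (EBIT − I) = €2,069,524.80 / €199,300.80 = 10.3839.
%ΔEPS = DCL × %ΔSales = 10.3839 × -21.5% = -223.3%.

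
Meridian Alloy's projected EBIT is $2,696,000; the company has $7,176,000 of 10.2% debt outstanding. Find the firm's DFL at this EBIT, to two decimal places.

Interest = $731,952.00.
Degree of financial leverage = EBIT / (EBIT − interest) = $2,696,000 / $1,964,048.00 = 1.3727.

1.37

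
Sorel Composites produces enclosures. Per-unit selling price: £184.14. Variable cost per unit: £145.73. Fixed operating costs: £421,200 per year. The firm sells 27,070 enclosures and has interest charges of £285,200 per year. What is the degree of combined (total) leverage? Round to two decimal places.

3.12

At 27,070 units, contribution = 27,070 × £38.41 = £1,039,758.70.
Subtracting fixed costs: EBIT = £1,039,758.70 − £421,200 = £618,558.70. Interest = £285,200.00, so EBIT − I = £333,358.70.
Degree of total leverage = total CM / (EBIT − interest) = £1,039,758.70 / £333,358.70 = 3.1190.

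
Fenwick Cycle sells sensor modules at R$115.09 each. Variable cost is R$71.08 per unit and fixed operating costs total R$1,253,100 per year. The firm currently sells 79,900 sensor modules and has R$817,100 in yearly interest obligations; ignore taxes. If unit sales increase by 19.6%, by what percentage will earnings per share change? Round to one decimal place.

+47.7%

Contribution at this volume is 79,900 × R$44.01 = R$3,516,399.00.
Operating income = contribution − fixed costs = R$3,516,399.00 − R$1,253,100 = R$2,263,299.00.
Interest = R$817,100.00, so EBIT − I = R$1,446,199.00.
DCL = total CM / (EBIT − I) = R$3,516,399.00 / R$1,446,199.00 = 2.4315.
EPS therefore changes by 2.4315 × (+19.6%) = +47.7%.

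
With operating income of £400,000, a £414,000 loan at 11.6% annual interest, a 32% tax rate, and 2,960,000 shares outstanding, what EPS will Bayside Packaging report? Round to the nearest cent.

£0.08

Pre-tax income = £400,000 − £48,024.00 = £351,976.00.
After tax at 32%: net income = £351,976.00 × 0.68 = £239,343.68.
EPS = £239,343.68 ÷ 2,960,000 = £0.08.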